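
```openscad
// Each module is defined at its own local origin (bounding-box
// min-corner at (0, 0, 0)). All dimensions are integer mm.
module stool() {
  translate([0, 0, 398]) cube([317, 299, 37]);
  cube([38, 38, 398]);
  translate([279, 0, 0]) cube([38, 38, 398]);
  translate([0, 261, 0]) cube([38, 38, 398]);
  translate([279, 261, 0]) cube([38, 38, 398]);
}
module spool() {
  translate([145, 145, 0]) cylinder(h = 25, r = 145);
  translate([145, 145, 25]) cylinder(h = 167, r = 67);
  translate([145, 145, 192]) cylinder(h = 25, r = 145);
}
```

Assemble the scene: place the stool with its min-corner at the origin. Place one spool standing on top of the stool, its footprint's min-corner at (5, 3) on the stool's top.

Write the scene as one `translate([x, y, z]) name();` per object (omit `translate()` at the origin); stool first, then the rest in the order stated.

stool();
translate([5, 3, 435]) spool();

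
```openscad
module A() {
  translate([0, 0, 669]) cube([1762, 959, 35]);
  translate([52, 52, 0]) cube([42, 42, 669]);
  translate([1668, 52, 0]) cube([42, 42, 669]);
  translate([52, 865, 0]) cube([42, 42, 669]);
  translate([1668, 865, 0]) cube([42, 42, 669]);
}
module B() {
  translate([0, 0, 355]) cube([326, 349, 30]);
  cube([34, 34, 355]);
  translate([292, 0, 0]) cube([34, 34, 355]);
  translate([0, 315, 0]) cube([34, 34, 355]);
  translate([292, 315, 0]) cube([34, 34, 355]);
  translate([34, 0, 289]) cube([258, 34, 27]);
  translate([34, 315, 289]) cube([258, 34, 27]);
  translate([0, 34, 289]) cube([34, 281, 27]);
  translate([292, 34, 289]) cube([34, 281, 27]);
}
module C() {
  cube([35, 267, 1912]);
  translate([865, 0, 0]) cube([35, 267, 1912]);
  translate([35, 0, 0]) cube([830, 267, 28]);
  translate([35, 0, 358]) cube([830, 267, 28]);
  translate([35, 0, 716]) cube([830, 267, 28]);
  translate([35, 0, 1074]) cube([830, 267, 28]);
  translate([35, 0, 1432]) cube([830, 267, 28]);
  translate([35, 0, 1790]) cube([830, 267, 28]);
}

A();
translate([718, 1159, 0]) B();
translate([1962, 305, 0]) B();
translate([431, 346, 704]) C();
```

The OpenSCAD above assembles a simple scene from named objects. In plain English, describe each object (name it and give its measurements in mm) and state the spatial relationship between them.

A is a table: top 1762 mm (x) × 959 mm (y), 35 mm thick, upper face at z = 704 mm, on four 42×42 mm square legs, each inset 52 mm from the nearest pair of top edges, running from z = 0 to the bottom of the top.

B is a four-legged stool. The seat is a 326×349×30 mm slab whose top surface is at z = 385 mm; four square legs, each 34×34 mm in cross-section, run from the floor (z = 0) to the underside of the seat, each flush with a corner of the seat. Four stretchers, 34 mm wide and 27 mm tall, connect adjacent legs with their undersides at z = 289 mm, each running between the inner faces of the legs it joins and aligned with the legs' outer faces on the other axis.

C is an open bookshelf. Two side panels, each 35 mm thick, 267 mm deep and 1912 mm tall, stand 900 mm apart (outside-to-outside). Between them sit 6 shelves, each 28 mm thick and 267 mm deep, spanning the full gap between the sides. The bottom shelf rests on the floor (its underside at z = 0) and the clear gap between one shelf's top and the next shelf's underside is 330 mm.

Two stools sit around the table at the +y, +x sides. The bookshelf is on top of the table, centred.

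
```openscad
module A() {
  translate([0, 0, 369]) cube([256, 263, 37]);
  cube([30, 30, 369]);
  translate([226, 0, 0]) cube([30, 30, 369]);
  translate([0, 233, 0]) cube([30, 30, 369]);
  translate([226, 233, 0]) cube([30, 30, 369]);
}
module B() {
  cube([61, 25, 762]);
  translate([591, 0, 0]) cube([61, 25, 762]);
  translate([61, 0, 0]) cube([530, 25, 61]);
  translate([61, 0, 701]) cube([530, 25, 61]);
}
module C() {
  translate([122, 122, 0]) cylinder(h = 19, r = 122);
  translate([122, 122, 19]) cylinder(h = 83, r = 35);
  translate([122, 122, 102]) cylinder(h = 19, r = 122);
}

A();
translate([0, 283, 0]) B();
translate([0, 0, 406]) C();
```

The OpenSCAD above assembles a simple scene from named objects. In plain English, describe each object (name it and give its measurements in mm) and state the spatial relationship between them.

A is a simple wooden stool: a rectangular seat 256 mm (x) by 263 mm (y), 37 mm thick, top face at z = 406 mm, on four square legs, each 30×30 mm in cross-section. The legs rest on z = 0, each flush with a corner of the seat.

B is a picture frame with a 530×640 mm rectangular opening (x by z) and a uniform 61 mm border on every side. Frame depth is 25 mm along y. It is built from two vertical stiles running the full outside height and two horizontal rails spanning the gap between the stiles.

C is a spool: two coaxial disc flanges of radius 122 mm and thickness 19 mm, joined by a core cylinder of radius 35 mm and height 83 mm. The lower flange rests on z = 0 and the three cylinders share a vertical axis.

The picture frame is on the floor beside the stool on its +y side. The spool is on top of the stool.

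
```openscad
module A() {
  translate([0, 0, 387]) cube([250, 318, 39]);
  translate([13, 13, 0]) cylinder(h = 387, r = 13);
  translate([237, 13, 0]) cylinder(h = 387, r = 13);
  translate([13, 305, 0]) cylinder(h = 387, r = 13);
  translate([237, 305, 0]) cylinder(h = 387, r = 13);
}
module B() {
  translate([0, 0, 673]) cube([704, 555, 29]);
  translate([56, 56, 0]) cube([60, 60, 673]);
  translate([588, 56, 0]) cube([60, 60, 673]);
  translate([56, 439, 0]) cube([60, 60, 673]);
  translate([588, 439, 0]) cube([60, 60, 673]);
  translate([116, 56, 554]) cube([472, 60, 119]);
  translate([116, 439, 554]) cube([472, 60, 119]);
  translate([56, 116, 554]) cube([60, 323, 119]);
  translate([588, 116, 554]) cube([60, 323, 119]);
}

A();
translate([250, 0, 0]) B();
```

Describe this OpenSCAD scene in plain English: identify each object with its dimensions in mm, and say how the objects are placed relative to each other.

A is a simple wooden stool: a rectangular seat 250 mm (x) by 318 mm (y), 39 mm thick, top face at z = 426 mm, on four round legs, each 26 mm in diameter. The legs rest on z = 0, each leg's axis is inset half a diameter from the nearest pair of seat edges (so the leg's bounding box is flush with the corner).

B is a rectangular dining table. The top is 704×555×29 mm with its upper surface at z = 702 mm. It stands on four 60×60 mm square legs, each inset 56 mm from the nearest pair of top edges, running from the floor to the underside of the top. Four apron rails, 60 mm thick and 119 mm tall, run between adjacent legs with their top edges flush with the underside of the top and their outer faces flush with the legs' outer faces.

The table is against the stool's +x side, with their −y faces flush.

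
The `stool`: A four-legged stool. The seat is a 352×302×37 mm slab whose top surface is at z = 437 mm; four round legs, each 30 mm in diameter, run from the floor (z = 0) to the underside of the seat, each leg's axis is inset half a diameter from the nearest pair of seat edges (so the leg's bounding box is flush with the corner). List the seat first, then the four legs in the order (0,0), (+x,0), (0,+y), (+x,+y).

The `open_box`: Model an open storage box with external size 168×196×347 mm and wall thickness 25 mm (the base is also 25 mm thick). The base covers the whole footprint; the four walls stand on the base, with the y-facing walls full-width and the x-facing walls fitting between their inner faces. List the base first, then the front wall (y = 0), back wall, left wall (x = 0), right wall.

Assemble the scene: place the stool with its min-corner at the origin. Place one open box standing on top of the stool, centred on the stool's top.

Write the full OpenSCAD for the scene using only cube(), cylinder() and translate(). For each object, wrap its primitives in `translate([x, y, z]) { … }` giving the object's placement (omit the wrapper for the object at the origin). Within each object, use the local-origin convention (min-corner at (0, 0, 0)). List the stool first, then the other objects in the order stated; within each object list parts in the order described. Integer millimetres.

translate([0, 0, 400]) cube([352, 302, 37]);
translate([15, 15, 0]) cylinder(h = 400, r = 15);
translate([337, 15, 0]) cylinder(h = 400, r = 15);
translate([15, 287, 0]) cylinder(h = 400, r = 15);
translate([337, 287, 0]) cylinder(h = 400, r = 15);
translate([92, 53, 437]) {
  cube([168, 196, 25]);
  translate([0, 0, 25]) cube([168, 25, 322]);
  translate([0, 171, 25]) cube([168, 25, 322]);
  translate([0, 25, 25]) cube([25, 146, 322]);
  translate([143, 25, 25]) cube([25, 146, 322]);
}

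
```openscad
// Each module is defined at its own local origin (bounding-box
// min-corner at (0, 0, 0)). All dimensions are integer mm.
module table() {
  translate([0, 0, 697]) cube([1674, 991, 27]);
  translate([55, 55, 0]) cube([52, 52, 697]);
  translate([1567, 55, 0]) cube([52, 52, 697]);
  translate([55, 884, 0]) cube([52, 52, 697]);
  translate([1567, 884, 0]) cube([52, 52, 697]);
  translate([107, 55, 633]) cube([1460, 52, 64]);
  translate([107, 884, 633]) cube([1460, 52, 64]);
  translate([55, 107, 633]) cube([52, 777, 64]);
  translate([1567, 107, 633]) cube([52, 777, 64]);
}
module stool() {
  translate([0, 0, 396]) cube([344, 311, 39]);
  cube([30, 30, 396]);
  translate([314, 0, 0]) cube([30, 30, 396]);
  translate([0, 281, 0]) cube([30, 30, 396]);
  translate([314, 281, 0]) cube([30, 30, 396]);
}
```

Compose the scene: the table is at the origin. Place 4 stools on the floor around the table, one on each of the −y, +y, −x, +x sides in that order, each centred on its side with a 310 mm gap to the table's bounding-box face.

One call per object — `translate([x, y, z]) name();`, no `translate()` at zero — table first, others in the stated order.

table();
translate([665, -621, 0]) stool();
translate([665, 1301, 0]) stool();
translate([-654, 340, 0]) stool();
translate([1984, 340, 0]) stool();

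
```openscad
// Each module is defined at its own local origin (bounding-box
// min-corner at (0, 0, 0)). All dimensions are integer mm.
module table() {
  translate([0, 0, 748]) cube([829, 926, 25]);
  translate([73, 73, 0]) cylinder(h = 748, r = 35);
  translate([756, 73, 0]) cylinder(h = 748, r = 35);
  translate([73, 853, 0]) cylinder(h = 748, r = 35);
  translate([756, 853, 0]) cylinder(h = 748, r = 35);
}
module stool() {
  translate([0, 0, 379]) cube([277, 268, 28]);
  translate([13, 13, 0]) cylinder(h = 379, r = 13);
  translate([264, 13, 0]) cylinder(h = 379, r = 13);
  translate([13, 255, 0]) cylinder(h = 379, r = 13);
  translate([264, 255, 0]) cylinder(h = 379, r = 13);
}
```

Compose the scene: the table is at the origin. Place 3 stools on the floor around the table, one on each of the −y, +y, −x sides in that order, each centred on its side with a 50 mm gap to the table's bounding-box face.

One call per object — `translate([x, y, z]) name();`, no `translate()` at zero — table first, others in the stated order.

table();
translate([276, -318, 0]) stool();
translate([276, 976, 0]) stool();
translate([-327, 329, 0]) stool();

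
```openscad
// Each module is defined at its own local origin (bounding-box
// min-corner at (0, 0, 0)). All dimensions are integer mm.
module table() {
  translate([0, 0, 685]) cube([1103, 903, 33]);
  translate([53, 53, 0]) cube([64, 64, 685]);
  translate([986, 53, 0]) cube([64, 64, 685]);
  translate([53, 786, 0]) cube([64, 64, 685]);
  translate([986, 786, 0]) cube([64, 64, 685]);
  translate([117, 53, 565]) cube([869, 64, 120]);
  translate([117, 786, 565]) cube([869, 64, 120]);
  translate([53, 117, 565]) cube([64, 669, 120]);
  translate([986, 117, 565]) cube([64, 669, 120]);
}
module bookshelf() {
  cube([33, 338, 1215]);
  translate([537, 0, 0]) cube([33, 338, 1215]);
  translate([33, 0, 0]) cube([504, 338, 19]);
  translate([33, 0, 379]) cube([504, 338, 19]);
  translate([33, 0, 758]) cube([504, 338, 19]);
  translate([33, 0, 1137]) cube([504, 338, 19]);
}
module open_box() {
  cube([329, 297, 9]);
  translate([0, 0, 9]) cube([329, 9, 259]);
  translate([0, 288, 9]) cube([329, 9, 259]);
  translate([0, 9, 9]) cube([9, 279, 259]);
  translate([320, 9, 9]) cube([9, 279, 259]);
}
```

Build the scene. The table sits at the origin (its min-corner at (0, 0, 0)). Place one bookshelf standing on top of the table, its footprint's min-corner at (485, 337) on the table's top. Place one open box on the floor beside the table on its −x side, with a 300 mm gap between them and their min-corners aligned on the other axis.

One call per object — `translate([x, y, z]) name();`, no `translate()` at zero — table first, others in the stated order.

table();
translate([485, 337, 718]) bookshelf();
translate([-629, 0, 0]) open_box();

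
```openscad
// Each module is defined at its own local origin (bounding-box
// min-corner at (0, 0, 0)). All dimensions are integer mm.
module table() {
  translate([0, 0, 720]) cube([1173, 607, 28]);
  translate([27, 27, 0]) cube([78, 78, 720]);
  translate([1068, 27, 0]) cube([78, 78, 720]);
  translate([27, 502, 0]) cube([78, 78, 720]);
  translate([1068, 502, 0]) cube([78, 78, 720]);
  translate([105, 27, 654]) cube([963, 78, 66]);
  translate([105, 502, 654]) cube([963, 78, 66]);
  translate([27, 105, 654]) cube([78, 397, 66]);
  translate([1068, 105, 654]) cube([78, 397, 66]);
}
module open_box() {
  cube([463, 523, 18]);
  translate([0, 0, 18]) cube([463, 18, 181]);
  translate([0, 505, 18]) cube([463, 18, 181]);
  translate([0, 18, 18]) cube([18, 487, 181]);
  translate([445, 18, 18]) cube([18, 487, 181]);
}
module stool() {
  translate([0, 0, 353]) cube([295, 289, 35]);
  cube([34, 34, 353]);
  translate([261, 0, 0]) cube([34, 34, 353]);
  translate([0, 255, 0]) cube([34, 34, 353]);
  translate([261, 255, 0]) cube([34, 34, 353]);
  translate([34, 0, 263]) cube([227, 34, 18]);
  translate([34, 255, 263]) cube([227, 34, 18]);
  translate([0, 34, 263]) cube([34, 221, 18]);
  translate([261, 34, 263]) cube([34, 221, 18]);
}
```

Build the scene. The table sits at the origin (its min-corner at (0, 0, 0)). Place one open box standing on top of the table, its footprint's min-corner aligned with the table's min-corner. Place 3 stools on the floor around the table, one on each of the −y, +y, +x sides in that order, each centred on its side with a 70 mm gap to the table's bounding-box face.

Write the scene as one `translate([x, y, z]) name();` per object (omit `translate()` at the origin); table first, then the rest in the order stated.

table();
translate([0, 0, 748]) open_box();
translate([439, -359, 0]) stool();
translate([439, 677, 0]) stool();
translate([1243, 159, 0]) stool();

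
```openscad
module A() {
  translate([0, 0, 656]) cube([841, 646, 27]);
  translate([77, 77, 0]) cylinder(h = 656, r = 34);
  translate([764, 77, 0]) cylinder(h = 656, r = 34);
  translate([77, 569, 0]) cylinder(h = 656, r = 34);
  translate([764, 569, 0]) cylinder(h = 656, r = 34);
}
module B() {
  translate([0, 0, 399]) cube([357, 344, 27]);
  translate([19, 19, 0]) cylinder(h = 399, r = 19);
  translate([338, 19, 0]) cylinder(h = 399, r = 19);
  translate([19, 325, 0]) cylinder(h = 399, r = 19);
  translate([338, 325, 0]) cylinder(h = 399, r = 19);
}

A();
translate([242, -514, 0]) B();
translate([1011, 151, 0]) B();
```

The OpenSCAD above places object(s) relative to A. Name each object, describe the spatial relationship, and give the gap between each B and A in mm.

Each stool's nearest face is 170 mm from the table's bounding box.

A is a table. B is a stool. Two stools sit around the table at the −y, +x sides. The gap between each stool and the table is 170 mm.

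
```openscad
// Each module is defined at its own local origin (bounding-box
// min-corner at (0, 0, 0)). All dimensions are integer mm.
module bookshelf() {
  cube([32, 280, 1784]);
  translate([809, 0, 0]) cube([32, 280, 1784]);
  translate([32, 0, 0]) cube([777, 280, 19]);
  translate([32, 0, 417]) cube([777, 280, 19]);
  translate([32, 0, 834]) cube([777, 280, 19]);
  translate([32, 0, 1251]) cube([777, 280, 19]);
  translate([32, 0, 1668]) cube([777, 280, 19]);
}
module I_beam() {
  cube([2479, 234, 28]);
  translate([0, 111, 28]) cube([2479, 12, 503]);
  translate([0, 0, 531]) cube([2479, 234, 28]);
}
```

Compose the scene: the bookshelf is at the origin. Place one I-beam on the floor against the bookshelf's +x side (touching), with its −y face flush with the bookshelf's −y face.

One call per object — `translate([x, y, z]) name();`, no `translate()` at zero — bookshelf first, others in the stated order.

bookshelf();
translate([841, 0, 0]) I_beam();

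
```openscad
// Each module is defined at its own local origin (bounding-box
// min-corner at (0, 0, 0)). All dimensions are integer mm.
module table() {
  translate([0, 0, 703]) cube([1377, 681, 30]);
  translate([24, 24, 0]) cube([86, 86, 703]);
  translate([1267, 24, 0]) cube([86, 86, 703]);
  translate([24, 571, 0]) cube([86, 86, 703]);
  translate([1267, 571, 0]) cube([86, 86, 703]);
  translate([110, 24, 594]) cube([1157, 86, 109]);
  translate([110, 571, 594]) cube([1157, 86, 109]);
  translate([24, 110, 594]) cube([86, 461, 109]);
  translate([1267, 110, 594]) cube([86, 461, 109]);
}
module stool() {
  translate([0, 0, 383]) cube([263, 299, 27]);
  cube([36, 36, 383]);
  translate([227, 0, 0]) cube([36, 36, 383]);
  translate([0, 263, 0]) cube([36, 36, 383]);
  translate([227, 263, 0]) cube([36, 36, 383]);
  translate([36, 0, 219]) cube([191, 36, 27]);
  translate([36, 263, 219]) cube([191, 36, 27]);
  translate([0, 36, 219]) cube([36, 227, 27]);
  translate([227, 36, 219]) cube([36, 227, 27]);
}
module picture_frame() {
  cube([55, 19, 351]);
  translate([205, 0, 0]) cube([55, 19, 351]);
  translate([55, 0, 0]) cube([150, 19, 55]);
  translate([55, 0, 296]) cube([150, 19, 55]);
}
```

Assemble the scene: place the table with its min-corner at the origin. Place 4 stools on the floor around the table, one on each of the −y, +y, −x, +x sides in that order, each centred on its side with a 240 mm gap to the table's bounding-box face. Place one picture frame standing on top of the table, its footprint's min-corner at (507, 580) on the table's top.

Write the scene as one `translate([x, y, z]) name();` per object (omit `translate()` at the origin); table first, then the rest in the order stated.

table();
translate([557, -539, 0]) stool();
translate([557, 921, 0]) stool();
translate([-503, 191, 0]) stool();
translate([1617, 191, 0]) stool();
translate([507, 580, 733]) picture_frame();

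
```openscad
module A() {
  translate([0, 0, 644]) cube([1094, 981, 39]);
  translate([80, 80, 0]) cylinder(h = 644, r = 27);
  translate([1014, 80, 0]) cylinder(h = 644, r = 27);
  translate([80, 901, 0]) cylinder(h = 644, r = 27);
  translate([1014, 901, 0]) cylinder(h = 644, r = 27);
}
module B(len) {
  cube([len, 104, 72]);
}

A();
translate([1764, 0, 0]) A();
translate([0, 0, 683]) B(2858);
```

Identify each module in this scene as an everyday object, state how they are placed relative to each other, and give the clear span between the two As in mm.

Second table starts at x = 1764; first ends at x = 1094; clear span = 1764 − 1094 = 670 mm.

A is a table. B is a beam. A beam spans the tops of two tables. The clear span between the two tables is 670 mm.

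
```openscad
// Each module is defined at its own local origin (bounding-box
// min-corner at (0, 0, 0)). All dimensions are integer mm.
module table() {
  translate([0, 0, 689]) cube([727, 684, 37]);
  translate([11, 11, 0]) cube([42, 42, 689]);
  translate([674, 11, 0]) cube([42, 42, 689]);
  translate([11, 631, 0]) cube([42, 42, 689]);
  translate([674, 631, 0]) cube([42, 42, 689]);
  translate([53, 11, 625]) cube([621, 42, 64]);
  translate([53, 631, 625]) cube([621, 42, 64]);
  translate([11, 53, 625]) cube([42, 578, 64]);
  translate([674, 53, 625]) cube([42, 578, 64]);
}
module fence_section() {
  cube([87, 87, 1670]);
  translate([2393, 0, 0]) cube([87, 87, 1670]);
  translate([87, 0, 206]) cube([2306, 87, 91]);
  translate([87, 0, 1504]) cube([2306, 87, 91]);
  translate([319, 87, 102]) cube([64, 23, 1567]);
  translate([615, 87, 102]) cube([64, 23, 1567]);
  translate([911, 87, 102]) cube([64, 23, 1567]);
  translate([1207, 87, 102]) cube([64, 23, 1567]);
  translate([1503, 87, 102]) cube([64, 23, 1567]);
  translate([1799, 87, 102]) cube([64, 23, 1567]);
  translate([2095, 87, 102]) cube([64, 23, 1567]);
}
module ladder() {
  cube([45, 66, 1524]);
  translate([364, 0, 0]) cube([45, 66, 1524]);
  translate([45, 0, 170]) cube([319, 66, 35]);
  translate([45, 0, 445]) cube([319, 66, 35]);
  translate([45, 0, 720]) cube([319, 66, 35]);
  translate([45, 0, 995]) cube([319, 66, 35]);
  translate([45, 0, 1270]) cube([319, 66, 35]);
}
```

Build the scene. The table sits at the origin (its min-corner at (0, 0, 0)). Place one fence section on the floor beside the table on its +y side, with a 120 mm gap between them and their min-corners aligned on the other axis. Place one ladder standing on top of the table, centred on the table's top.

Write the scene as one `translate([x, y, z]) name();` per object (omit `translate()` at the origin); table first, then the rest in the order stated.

table();
translate([0, 804, 0]) fence_section();
translate([159, 309, 726]) ladder();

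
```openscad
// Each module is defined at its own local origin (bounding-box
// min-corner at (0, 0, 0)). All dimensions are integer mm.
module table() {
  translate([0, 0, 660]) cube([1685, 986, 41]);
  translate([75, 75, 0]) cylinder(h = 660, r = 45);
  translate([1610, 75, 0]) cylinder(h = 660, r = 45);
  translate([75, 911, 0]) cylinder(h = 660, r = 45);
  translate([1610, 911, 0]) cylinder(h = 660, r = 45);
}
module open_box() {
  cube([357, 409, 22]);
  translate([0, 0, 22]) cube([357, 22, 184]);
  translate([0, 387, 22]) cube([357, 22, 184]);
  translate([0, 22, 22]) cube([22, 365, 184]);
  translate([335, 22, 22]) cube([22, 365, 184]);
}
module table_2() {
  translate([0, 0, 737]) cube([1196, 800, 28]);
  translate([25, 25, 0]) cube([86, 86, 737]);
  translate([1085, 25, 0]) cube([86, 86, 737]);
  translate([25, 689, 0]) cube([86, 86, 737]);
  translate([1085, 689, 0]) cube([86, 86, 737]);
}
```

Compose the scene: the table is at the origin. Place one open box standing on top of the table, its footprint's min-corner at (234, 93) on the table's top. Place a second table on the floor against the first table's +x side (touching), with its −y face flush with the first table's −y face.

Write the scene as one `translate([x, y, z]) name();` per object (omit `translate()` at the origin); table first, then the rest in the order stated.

table();
translate([234, 93, 701]) open_box();
translate([1685, 0, 0]) table_2();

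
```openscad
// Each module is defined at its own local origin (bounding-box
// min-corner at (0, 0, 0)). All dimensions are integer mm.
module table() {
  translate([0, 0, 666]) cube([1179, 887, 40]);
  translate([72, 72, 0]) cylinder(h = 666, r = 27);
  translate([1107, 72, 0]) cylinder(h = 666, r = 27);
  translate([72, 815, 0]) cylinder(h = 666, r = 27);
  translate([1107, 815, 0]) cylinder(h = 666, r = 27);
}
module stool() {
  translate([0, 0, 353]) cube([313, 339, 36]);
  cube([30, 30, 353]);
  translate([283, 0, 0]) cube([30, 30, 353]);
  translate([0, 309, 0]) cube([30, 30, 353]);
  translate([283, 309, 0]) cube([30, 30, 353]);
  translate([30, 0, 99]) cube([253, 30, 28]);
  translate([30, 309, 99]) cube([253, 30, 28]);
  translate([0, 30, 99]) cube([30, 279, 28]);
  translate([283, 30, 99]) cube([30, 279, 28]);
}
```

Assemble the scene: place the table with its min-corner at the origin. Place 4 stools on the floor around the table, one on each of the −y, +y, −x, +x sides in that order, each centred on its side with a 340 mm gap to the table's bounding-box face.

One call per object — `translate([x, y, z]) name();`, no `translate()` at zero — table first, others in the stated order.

table();
translate([433, -679, 0]) stool();
translate([433, 1227, 0]) stool();
translate([-653, 274, 0]) stool();
translate([1519, 274, 0]) stool();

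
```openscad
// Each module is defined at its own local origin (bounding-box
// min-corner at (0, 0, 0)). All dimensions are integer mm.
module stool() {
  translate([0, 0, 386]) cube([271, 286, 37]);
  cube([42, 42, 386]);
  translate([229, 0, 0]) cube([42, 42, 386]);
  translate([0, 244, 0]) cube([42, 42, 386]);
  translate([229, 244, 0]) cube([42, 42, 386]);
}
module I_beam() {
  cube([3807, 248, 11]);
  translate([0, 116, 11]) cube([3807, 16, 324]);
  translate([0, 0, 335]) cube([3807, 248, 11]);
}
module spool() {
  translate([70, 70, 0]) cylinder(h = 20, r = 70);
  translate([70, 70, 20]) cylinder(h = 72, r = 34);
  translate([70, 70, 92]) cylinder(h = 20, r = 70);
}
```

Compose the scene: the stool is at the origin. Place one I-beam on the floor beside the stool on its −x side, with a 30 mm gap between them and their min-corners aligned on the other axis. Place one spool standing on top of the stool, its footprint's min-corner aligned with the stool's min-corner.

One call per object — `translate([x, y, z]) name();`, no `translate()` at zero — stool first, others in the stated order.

stool();
translate([-3837, 0, 0]) I_beam();
translate([0, 0, 423]) spool();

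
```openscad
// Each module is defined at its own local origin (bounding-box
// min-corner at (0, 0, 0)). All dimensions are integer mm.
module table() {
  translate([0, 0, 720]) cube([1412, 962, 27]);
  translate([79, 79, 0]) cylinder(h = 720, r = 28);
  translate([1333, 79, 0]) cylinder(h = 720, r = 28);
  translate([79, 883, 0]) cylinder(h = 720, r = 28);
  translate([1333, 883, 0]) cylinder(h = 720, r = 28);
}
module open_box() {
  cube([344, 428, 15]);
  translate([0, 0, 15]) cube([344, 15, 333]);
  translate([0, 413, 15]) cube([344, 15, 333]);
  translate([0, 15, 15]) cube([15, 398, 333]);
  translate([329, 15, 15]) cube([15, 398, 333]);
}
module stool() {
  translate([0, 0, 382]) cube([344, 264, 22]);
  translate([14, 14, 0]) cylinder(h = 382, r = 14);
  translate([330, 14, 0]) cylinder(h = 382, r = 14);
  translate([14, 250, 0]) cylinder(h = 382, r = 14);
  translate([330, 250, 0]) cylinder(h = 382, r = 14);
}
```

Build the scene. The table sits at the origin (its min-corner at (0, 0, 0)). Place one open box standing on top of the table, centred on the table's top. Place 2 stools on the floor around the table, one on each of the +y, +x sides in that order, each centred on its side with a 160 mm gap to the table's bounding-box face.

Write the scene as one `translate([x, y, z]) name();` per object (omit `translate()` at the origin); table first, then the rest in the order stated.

table();
translate([534, 267, 747]) open_box();
translate([534, 1122, 0]) stool();
translate([1572, 349, 0]) stool();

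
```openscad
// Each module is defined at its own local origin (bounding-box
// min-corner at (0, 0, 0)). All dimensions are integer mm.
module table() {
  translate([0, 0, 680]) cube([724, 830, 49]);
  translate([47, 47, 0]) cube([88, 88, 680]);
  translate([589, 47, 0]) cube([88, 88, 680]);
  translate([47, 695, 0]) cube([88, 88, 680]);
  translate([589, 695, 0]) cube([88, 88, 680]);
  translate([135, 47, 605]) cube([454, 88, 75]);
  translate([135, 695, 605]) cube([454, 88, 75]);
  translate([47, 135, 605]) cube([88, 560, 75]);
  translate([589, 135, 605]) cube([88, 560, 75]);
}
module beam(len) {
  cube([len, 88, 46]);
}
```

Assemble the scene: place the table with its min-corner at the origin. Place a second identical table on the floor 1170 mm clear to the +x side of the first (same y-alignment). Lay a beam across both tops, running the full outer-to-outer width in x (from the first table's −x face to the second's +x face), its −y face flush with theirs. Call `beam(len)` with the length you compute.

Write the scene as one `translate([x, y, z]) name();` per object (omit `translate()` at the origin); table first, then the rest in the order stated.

table();
translate([1894, 0, 0]) table();
translate([0, 0, 729]) beam(2618);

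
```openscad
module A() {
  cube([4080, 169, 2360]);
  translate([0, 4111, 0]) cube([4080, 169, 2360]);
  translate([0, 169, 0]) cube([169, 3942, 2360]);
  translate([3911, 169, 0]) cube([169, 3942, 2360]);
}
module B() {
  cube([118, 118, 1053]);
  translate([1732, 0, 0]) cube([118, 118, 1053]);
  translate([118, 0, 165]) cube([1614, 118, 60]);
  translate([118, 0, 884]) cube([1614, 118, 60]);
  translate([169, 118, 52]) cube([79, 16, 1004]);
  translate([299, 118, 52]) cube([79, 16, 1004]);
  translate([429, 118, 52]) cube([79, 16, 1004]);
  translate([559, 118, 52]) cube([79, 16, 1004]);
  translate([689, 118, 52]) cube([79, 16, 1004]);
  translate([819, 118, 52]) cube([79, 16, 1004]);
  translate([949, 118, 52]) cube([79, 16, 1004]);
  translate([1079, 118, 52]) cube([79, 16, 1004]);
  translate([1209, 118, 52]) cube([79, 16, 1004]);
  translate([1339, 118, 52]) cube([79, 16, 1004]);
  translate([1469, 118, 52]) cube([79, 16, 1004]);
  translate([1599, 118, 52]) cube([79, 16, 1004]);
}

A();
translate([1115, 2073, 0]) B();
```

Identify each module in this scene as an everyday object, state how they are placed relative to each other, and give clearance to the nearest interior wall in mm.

Clearances: x = 946, y = 1904; minimum 946 mm.

A is a house frame. B is a fence section. The fence section sits inside the house frame, centred. The clearance to the nearest interior wall is 946 mm.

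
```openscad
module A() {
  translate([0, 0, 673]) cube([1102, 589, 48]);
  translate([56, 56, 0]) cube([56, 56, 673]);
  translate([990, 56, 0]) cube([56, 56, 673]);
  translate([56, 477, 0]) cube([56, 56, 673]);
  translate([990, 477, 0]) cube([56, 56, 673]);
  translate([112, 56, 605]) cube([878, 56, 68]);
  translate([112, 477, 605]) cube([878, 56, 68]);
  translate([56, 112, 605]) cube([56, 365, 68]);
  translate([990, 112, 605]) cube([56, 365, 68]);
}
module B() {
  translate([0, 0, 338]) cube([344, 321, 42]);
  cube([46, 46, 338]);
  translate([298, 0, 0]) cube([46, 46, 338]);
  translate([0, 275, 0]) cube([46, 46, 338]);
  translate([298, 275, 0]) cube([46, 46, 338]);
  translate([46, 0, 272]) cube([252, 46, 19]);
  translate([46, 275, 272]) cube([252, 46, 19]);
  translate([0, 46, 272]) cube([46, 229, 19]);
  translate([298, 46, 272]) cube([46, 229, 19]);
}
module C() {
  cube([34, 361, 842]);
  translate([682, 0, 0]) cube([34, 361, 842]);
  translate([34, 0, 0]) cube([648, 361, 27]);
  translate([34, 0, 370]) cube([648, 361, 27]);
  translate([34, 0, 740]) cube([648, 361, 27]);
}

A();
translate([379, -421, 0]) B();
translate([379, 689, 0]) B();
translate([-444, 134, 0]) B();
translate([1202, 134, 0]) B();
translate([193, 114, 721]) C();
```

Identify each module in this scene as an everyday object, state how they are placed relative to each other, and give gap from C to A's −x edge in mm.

The bookshelf's min-x is at 193; the table's min-x is 0; gap = 193 mm.

A is a table. B is a stool. C is a bookshelf. Four stools sit around the table at the −y, +y, −x, +x sides. The bookshelf is on top of the table, centred. The gap from the bookshelf to the table's −x edge is 193 mm.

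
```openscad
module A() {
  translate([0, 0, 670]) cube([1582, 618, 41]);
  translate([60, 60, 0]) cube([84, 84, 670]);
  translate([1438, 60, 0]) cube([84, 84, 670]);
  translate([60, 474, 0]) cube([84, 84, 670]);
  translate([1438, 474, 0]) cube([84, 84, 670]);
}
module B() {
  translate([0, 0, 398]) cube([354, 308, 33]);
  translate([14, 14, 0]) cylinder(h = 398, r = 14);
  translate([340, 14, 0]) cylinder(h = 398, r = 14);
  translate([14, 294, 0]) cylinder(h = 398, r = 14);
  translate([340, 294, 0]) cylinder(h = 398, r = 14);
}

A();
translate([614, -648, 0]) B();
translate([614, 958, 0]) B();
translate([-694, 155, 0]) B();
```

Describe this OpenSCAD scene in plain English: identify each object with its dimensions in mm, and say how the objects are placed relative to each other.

A is a table with a 1582×618 mm rectangular top, 41 mm thick, top surface at z = 711 mm, supported by four 84×84 mm square legs, each inset 60 mm from the nearest pair of top edges, running from the floor.

B is a four-legged stool. The seat is a 354×308×33 mm slab whose top surface is at z = 431 mm; four round legs, each 28 mm in diameter, run from the floor (z = 0) to the underside of the seat, each leg's axis is inset half a diameter from the nearest pair of seat edges (so the leg's bounding box is flush with the corner).

Three stools sit around the table at the −y, +y, −x sides.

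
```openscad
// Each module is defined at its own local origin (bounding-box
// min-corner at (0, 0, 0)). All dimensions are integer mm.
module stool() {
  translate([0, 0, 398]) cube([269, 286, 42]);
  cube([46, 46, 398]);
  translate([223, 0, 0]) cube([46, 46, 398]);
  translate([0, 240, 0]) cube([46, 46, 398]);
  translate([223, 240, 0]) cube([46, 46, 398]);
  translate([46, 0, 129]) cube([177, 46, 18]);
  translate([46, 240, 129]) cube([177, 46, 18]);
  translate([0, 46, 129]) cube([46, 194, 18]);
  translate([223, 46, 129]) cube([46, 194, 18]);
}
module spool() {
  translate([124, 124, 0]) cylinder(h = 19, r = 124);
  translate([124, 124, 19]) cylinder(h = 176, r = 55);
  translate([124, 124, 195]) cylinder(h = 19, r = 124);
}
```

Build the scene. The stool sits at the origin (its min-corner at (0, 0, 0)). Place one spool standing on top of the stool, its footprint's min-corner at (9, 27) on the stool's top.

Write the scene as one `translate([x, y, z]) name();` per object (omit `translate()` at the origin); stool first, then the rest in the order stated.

stool();
translate([9, 27, 440]) spool();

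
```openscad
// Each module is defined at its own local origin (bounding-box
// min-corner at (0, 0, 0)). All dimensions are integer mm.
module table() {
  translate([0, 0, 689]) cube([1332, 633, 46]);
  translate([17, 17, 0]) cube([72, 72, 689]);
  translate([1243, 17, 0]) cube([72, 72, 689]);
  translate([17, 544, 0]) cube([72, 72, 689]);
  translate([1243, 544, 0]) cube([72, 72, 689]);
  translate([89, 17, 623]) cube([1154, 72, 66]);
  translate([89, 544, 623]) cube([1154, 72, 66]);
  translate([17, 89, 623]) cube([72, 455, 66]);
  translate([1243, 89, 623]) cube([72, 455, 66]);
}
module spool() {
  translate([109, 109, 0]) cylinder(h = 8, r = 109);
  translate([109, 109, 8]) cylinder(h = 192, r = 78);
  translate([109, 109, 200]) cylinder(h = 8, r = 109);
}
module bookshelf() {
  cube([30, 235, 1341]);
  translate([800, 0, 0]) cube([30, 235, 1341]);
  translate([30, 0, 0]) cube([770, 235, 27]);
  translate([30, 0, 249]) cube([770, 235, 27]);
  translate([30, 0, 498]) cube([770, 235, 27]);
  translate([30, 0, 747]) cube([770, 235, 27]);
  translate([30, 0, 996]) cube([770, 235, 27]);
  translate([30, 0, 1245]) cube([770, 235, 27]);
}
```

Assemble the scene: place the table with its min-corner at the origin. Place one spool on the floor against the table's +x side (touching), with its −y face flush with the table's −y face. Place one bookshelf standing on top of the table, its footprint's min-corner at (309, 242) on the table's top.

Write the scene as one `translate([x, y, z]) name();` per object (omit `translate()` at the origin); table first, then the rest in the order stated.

table();
translate([1332, 0, 0]) spool();
translate([309, 242, 735]) bookshelf();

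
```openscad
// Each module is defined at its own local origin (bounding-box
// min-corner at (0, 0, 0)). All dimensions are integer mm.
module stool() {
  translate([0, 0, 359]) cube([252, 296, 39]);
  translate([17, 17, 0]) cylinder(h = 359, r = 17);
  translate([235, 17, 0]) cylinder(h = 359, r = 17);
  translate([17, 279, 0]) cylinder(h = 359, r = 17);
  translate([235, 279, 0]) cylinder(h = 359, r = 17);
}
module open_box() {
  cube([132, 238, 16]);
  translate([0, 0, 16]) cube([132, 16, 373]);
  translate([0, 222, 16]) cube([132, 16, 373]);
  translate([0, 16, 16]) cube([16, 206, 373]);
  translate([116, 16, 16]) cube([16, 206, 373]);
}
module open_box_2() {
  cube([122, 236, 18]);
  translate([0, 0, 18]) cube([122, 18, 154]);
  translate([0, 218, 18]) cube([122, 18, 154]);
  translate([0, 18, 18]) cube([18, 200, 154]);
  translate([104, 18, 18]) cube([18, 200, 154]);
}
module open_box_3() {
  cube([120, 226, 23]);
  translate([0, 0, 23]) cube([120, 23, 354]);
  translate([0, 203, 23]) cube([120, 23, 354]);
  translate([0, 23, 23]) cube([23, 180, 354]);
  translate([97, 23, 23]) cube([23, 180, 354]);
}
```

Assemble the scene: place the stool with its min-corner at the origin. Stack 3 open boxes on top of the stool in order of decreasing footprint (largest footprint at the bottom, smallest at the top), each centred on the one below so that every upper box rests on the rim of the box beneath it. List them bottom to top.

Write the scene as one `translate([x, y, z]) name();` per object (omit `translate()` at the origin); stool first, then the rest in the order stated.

stool();
translate([60, 29, 398]) open_box();
translate([65, 30, 787]) open_box_2();
translate([66, 35, 959]) open_box_3();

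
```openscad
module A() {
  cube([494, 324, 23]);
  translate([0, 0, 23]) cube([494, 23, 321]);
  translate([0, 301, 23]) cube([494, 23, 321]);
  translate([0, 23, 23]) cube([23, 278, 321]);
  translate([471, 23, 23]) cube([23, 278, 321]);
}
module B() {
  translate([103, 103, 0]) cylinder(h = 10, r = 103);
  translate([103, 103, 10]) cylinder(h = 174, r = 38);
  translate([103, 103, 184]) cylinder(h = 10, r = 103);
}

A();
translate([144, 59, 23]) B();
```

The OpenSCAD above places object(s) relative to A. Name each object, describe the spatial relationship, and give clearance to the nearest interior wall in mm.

A is an open box. B is a spool. The spool sits inside the open box, centred. The clearance to the nearest interior wall is 36 mm.

Clearances: x = 121, y = 36; minimum 36 mm.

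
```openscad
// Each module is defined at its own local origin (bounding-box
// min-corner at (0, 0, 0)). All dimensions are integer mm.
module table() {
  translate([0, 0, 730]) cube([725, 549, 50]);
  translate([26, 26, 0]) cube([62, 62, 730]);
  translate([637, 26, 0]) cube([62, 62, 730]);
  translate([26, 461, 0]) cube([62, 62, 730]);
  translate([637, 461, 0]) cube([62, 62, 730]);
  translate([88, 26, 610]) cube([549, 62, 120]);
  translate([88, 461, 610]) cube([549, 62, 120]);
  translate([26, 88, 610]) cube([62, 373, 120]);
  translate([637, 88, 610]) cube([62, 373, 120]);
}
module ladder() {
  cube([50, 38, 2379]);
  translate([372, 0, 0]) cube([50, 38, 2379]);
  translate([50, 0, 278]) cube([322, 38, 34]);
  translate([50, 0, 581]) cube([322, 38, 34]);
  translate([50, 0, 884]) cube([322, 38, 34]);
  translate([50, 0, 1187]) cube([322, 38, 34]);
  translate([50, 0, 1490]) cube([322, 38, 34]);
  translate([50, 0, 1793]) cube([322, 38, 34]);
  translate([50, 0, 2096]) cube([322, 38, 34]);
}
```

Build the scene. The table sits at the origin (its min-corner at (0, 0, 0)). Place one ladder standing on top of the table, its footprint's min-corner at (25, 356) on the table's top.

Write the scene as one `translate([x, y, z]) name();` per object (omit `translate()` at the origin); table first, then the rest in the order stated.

table();
translate([25, 356, 780]) ladder();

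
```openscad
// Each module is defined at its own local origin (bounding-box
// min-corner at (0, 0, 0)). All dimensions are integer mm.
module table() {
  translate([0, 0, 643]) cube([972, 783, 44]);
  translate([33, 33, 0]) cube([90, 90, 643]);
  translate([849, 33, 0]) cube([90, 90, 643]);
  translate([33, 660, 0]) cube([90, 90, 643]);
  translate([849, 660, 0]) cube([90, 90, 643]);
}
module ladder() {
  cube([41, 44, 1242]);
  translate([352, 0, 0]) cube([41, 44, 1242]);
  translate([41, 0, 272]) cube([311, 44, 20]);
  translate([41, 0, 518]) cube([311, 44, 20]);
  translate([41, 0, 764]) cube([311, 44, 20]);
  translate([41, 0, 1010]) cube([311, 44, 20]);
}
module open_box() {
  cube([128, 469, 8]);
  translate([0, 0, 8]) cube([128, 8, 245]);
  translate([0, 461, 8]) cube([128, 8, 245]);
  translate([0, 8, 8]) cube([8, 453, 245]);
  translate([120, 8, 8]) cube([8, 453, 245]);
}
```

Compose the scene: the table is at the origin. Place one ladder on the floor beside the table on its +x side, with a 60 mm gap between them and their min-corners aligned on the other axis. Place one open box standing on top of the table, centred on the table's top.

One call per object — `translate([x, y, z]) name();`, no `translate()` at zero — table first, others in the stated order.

table();
translate([1032, 0, 0]) ladder();
translate([422, 157, 687]) open_box();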